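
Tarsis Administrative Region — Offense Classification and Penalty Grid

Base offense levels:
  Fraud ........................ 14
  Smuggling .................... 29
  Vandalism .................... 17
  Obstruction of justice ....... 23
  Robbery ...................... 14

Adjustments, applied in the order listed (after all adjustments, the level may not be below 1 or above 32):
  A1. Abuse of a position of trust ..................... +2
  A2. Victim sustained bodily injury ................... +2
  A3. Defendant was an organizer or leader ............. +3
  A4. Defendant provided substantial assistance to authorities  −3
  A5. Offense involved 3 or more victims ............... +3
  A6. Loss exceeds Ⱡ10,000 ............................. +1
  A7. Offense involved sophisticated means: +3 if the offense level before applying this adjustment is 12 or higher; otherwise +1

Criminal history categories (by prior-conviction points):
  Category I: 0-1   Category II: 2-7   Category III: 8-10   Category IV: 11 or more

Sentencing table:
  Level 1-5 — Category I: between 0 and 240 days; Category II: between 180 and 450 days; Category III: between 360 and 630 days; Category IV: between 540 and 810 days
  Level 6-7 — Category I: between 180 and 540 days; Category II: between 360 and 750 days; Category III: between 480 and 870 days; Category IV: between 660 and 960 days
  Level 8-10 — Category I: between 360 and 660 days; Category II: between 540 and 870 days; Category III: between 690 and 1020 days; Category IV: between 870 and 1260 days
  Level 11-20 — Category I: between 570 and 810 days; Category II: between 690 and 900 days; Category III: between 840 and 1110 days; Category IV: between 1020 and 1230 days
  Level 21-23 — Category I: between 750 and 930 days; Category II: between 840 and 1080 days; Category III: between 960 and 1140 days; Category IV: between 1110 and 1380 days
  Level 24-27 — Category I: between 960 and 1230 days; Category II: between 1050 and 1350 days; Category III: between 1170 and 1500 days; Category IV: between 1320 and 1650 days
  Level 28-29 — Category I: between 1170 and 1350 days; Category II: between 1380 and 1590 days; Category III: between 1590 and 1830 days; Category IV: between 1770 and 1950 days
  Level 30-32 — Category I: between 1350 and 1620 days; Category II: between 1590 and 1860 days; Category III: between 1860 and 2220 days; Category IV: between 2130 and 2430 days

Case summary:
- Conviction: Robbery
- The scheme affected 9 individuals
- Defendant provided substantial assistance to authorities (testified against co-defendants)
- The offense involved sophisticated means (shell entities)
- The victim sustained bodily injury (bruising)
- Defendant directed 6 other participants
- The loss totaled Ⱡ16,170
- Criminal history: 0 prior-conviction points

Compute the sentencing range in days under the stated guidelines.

750-930 days

Base offense level for robbery: 14.
A1 does not apply.
A2 applies: 14 + 2 = 16.
A3 applies: 16 + 3 = 19.
A4 applies: 19 − 3 = 16.
A5 applies: 16 + 3 = 19.
A6 applies: 19 + 1 = 20.
A7 applies (level before this adjustment is 20 ≥ 12, so +3): 20 + 3 = 23.
Final offense level: 23.
Criminal history: 0 prior points → Category I (0-1).
Level 23 falls in the 21-23 band.
Grid: Level 21-23 × Category I = 750-930 days.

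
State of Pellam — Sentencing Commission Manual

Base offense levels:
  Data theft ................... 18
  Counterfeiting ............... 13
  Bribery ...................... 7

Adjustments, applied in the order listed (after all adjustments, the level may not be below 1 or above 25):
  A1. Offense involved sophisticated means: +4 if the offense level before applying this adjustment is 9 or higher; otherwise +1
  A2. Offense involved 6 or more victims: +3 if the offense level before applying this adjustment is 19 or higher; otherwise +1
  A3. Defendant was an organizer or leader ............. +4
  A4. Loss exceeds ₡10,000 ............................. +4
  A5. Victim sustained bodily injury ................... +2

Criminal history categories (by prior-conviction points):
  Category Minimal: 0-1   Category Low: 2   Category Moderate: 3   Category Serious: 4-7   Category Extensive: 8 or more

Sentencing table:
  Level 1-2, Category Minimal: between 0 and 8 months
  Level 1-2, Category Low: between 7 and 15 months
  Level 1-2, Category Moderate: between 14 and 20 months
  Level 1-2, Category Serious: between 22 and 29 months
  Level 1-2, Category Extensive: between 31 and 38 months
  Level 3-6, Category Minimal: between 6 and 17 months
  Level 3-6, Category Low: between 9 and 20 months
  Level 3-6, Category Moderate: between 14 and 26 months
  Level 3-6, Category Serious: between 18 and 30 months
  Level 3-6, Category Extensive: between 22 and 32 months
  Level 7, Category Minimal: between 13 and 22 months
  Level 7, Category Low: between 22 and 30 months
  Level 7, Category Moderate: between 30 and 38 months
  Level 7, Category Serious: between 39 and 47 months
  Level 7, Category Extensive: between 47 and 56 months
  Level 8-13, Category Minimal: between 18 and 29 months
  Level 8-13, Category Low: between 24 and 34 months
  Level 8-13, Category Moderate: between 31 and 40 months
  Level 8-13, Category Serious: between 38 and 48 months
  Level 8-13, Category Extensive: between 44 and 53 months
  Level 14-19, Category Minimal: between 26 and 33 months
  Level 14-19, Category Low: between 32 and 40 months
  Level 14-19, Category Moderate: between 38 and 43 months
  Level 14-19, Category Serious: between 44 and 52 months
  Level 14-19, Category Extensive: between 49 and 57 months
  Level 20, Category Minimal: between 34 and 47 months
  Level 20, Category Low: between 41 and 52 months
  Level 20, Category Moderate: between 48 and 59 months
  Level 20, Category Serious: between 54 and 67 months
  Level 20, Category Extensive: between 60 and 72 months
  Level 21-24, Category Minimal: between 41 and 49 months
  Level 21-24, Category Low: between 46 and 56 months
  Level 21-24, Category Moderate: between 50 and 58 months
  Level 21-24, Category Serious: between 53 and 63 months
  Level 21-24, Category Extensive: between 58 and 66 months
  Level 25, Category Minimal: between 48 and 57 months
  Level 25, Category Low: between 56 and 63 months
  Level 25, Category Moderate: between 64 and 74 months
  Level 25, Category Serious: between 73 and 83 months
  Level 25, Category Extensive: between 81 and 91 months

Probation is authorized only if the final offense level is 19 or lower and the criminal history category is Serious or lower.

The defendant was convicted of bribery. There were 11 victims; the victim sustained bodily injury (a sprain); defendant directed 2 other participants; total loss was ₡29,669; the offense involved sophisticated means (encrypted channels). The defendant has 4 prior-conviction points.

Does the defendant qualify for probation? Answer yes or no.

Yes

Base offense level for bribery: 7.
A1 applies (level before this adjustment is 7 < 9, so +1): 7 + 1 = 8.
A2 applies (level before this adjustment is 8 < 19, so +1): 8 + 1 = 9.
A3 applies: 9 + 4 = 13.
A4 applies: 13 + 4 = 17.
A5 applies: 17 + 2 = 19.
Final offense level: 19.
Criminal history: 4 prior points → Category Serious (4-7).
Level 19 falls in the 14-19 band.
Grid: Level 14-19 × Category Serious = 44-52 months.
Probation check: level 19 ≤ 19 and category Serious ≤ Serious → eligible.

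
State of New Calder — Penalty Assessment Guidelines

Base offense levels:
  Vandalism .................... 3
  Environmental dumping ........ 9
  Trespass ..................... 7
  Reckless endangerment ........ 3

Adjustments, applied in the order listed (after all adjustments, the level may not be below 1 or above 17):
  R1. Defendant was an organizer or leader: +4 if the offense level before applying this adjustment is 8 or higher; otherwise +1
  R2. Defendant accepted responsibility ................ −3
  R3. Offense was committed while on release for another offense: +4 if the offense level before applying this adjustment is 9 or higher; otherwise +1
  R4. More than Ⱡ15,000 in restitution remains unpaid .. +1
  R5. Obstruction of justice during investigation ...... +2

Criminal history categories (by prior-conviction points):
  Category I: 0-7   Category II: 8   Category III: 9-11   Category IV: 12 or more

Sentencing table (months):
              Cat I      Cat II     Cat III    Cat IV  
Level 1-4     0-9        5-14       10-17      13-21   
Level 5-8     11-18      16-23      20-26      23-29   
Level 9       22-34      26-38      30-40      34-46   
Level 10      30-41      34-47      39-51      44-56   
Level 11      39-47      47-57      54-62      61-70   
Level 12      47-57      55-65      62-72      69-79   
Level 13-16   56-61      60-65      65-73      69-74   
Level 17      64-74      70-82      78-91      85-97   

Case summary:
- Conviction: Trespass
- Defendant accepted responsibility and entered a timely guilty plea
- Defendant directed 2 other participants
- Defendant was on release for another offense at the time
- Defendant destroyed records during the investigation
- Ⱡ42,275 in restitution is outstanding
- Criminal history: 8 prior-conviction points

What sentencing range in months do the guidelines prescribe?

26-38 months

Base offense level for trespass: 7.
R1 applies (level before this adjustment is 7 < 8, so +1): 7 + 1 = 8.
R2 applies: 8 − 3 = 5.
R3 applies (level before this adjustment is 5 < 9, so +1): 5 + 1 = 6.
R4 applies: 6 + 1 = 7.
R5 applies: 7 + 2 = 9.
Final offense level: 9.
Criminal history: 8 prior points → Category II (8).
Level 9 falls in the 9 band.
Grid: Level 9 × Category II = 26-38 months.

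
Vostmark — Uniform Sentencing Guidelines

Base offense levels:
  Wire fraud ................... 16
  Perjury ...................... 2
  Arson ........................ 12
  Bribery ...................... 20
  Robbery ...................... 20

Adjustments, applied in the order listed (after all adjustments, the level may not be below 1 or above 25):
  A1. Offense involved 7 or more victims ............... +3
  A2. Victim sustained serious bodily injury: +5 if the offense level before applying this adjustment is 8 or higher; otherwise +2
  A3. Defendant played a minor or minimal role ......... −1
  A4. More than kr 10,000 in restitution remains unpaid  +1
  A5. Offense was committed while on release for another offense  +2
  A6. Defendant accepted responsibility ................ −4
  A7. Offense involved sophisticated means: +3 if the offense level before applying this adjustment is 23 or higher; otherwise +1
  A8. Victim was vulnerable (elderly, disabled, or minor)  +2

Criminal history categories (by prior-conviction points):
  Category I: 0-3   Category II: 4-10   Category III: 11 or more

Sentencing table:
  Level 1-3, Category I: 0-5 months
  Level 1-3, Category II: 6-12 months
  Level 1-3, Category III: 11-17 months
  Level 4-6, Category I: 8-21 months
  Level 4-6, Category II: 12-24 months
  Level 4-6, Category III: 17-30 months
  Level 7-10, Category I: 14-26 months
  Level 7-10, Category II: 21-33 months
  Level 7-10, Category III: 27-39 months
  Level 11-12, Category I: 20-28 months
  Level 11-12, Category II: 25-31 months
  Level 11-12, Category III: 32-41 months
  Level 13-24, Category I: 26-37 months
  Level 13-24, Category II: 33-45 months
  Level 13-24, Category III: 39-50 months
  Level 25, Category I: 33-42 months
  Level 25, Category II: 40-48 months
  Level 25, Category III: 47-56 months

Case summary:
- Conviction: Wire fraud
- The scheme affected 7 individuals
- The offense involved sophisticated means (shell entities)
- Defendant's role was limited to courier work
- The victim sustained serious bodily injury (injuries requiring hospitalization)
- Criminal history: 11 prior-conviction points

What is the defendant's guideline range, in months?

Base offense level for wire fraud: 16.
A1 applies: 16 + 3 = 19.
A2 applies (level before this adjustment is 19 ≥ 8, so +5): 19 + 5 = 24.
A3 applies: 24 − 1 = 23.
A4 does not apply.
A7 applies (level before this adjustment is 23 ≥ 23, so +3): 23 + 3 = 26.
Level 26 exceeds the maximum of 25; capped at 25.
Final offense level: 25.
Criminal history: 11 prior points → Category III (11+).
Level 25 falls in the 25 band.
Grid: Level 25 × Category III = 47-56 months.

47-56 months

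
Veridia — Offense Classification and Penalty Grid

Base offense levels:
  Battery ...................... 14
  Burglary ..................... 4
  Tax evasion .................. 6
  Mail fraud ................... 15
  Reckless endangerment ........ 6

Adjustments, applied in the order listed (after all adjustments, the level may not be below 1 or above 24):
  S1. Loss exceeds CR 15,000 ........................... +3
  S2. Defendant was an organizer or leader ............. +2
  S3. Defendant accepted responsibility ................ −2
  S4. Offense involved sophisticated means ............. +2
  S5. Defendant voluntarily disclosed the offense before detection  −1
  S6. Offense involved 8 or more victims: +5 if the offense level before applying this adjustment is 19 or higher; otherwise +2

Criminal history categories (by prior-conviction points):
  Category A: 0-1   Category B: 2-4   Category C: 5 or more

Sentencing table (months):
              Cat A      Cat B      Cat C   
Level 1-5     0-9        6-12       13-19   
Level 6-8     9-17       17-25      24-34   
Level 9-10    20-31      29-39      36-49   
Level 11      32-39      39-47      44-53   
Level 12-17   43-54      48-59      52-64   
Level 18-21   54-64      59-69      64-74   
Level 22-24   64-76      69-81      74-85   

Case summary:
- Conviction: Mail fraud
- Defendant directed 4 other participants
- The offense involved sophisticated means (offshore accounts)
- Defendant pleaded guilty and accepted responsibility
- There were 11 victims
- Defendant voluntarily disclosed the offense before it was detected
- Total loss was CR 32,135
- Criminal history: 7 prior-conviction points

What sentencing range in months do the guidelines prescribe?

74-85 months

Base offense level for mail fraud: 15.
S1 applies: 15 + 3 = 18.
S2 applies: 18 + 2 = 20.
S3 applies: 20 − 2 = 18.
S4 applies: 18 + 2 = 20.
S5 applies: 20 − 1 = 19.
S6 applies (level before this adjustment is 19 ≥ 19, so +5): 19 + 5 = 24.
Final offense level: 24.
Criminal history: 7 prior points → Category C (5+).
Level 24 falls in the 22-24 band.
Grid: Level 22-24 × Category C = 74-85 months.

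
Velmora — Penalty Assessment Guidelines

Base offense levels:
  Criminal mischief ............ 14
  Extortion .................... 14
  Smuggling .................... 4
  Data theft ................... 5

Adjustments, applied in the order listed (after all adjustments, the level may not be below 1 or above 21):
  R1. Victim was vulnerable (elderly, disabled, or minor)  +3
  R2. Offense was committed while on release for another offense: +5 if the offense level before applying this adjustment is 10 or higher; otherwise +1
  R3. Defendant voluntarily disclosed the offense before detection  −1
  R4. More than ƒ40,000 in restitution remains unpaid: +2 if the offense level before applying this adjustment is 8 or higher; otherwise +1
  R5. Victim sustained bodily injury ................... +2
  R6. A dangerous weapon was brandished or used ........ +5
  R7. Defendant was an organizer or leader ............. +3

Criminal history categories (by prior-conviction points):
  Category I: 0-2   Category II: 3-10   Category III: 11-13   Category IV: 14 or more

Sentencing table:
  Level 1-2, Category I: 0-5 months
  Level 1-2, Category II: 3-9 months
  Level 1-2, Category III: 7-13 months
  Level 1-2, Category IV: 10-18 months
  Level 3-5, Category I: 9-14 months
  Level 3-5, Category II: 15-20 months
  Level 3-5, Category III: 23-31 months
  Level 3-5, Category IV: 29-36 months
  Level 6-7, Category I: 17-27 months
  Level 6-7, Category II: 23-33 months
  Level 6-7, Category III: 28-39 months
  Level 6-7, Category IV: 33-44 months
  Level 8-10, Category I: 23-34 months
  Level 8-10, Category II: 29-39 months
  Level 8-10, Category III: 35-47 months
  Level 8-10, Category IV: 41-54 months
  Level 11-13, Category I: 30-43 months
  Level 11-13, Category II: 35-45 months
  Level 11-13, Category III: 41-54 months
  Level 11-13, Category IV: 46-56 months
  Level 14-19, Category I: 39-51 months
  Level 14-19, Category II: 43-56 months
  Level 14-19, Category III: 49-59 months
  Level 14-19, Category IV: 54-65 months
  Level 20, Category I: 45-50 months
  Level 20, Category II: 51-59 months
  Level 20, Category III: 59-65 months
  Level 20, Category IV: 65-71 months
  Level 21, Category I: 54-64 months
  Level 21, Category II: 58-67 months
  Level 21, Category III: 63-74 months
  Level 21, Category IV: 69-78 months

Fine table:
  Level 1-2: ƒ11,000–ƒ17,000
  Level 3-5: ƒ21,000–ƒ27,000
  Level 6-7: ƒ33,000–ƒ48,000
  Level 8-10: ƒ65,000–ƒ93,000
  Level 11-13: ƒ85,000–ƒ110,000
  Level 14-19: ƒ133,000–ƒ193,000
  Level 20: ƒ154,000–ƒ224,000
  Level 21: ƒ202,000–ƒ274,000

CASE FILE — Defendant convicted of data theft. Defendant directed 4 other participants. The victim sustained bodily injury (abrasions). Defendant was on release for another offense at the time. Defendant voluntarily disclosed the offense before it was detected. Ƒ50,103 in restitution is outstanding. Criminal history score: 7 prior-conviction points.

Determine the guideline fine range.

ƒ85,000–ƒ110,000

Base offense level for data theft: 5.
R1 does not apply.
R2 applies (level before this adjustment is 5 < 10, so +1): 5 + 1 = 6.
R3 applies: 6 − 1 = 5.
R4 applies (level before this adjustment is 5 < 8, so +1): 5 + 1 = 6.
R5 applies: 6 + 2 = 8.
R7 applies: 8 + 3 = 11.
Final offense level: 11.
Level 11 falls in the 11-13 band.
Fine table: Level 11-13 → ƒ85,000–ƒ110,000.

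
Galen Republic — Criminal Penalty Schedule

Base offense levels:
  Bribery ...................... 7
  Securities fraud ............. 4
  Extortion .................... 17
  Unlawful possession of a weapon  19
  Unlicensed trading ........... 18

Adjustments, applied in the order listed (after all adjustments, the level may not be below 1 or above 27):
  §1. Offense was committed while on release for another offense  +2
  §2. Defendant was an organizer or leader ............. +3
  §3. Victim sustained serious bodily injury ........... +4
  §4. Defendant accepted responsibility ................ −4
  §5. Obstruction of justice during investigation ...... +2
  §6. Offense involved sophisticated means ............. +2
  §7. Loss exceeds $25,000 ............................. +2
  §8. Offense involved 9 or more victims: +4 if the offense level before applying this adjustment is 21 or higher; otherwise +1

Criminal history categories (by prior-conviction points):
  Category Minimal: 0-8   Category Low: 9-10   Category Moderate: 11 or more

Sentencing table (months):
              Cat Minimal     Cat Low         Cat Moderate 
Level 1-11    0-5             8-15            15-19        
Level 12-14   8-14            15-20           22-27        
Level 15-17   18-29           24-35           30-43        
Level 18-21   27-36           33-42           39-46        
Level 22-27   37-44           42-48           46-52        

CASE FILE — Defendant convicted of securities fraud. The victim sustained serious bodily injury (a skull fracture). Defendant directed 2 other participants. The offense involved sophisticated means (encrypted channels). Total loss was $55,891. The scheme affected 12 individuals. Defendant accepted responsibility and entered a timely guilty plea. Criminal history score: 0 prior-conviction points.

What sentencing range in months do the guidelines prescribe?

8-14 months

Base offense level for securities fraud: 4.
§2 applies: 4 + 3 = 7.
§3 applies: 7 + 4 = 11.
§4 applies: 11 − 4 = 7.
§5 does not apply.
§6 applies: 7 + 2 = 9.
§7 applies: 9 + 2 = 11.
§8 applies (level before this adjustment is 11 < 21, so +1): 11 + 1 = 12.
Final offense level: 12.
Criminal history: 0 prior points → Category Minimal (0-8).
Level 12 falls in the 12-14 band.
Grid: Level 12-14 × Category Minimal = 8-14 months.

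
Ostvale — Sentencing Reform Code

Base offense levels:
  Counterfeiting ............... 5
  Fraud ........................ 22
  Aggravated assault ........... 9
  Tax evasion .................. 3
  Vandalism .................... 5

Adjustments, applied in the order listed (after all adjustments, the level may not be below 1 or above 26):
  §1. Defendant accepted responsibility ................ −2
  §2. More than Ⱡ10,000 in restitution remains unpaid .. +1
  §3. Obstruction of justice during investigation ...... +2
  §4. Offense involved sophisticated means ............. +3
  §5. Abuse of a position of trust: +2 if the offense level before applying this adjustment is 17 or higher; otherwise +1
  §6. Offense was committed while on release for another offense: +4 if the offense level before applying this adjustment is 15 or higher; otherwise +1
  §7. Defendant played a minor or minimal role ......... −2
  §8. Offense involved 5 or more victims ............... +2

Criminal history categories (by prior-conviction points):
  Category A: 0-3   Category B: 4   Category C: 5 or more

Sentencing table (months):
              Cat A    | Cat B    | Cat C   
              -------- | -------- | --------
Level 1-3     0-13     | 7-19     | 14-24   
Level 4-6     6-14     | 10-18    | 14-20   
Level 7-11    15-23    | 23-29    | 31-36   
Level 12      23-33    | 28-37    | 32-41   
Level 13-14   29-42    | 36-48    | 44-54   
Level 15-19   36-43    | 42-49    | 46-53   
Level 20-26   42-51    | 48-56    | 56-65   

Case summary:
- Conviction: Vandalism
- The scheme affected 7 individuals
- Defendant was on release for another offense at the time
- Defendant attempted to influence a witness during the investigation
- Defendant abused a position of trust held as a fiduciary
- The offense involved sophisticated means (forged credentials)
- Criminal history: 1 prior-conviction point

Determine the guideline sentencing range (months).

29-42 months

Base offense level for vandalism: 5.
§3 applies: 5 + 2 = 7.
§4 applies: 7 + 3 = 10.
§5 applies (level before this adjustment is 10 < 17, so +1): 10 + 1 = 11.
§6 applies (level before this adjustment is 11 < 15, so +1): 11 + 1 = 12.
§8 applies: 12 + 2 = 14.
Final offense level: 14.
Criminal history: 1 prior point → Category A (0-3).
Level 14 falls in the 13-14 band.
Grid: Level 13-14 × Category A = 29-42 months.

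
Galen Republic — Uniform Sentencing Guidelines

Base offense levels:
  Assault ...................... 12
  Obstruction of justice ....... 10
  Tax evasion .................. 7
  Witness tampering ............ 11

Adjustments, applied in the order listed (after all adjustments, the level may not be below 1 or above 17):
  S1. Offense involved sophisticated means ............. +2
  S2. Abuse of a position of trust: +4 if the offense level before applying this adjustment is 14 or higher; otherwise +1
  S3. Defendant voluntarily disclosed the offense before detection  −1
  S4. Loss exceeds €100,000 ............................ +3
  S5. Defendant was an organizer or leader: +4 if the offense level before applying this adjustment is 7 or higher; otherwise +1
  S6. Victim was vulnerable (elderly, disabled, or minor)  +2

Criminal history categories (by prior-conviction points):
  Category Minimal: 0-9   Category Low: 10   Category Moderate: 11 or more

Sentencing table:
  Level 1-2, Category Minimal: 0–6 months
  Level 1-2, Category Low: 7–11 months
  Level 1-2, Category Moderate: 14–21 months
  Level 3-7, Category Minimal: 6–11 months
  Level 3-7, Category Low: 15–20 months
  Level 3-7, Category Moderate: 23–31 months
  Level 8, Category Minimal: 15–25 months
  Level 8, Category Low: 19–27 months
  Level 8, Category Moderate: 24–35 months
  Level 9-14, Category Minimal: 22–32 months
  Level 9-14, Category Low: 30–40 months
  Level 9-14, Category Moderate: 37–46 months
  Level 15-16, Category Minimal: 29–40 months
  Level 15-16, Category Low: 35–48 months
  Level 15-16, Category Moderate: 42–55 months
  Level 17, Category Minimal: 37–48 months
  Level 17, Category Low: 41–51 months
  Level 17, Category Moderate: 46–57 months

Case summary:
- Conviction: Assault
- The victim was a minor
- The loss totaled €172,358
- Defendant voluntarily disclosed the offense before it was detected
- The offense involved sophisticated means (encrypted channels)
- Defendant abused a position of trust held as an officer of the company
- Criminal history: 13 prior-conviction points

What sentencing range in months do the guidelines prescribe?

46-57 months

Base offense level for assault: 12.
S1 applies: 12 + 2 = 14.
S2 applies (level before this adjustment is 14 ≥ 14, so +4): 14 + 4 = 18.
S3 applies: 18 − 1 = 17.
S4 applies: 17 + 3 = 20.
S5 does not apply.
S6 applies: 20 + 2 = 22.
Level 22 exceeds the maximum of 17; capped at 17.
Final offense level: 17.
Criminal history: 13 prior points → Category Moderate (11+).
Level 17 falls in the 17 band.
Grid: Level 17 × Category Moderate = 46-57 months.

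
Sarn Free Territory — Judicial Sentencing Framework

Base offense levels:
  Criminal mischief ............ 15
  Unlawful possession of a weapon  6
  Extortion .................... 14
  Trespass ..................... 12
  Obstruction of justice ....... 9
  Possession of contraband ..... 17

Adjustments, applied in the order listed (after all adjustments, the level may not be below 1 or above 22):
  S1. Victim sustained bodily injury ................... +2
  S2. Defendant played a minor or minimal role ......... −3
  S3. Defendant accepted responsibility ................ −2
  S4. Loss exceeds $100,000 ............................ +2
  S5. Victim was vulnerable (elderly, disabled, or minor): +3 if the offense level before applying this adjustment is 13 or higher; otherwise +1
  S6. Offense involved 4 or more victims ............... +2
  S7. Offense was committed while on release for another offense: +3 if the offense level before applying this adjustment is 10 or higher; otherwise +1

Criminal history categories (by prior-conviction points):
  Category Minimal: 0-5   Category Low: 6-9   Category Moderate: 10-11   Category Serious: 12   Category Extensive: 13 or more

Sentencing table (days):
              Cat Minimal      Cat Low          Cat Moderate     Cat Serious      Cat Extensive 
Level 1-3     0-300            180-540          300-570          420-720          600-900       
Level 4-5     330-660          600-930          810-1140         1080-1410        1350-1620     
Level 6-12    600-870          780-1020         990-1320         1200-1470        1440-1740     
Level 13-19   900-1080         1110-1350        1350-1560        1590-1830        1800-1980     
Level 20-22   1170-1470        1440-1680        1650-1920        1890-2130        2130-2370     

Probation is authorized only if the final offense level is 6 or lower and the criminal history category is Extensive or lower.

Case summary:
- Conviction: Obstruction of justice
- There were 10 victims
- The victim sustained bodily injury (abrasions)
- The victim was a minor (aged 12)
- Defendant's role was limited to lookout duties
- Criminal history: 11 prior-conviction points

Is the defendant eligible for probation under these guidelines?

No

Base offense level for obstruction of justice: 9.
S1 applies: 9 + 2 = 11.
S2 applies: 11 − 3 = 8.
S4 does not apply.
S5 applies (level before this adjustment is 8 < 13, so +1): 8 + 1 = 9.
S6 applies: 9 + 2 = 11.
S7 does not apply.
Final offense level: 11.
Criminal history: 11 prior points → Category Moderate (10-11).
Level 11 falls in the 6-12 band.
Grid: Level 6-12 × Category Moderate = 990-1320 days.
Probation check: level 11 > 6 and category Moderate ≤ Extensive → not eligible.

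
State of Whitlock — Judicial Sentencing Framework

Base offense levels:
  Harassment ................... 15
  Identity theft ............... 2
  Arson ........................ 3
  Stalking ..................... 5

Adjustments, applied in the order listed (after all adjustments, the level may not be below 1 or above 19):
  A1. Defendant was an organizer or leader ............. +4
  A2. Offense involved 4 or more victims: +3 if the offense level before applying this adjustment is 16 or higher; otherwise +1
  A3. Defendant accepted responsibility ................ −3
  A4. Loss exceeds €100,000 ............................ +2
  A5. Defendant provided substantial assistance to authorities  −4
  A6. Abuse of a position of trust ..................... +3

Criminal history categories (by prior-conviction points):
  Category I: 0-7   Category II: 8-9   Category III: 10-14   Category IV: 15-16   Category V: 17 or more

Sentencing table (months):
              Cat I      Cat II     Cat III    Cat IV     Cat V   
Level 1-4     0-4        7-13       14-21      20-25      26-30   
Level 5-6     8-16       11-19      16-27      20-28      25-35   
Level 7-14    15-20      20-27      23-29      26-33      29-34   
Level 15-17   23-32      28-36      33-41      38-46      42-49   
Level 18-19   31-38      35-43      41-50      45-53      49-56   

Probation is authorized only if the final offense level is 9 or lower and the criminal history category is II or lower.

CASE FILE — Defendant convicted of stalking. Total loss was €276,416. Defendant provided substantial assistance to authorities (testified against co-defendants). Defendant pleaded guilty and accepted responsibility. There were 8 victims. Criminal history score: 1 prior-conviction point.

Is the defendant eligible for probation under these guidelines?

Yes

Base offense level for stalking: 5.
A2 applies (level before this adjustment is 5 < 16, so +1): 5 + 1 = 6.
A3 applies: 6 − 3 = 3.
A4 applies: 3 + 2 = 5.
A5 applies: 5 − 4 = 1.
Final offense level: 1.
Criminal history: 1 prior point → Category I (0-7).
Level 1 falls in the 1-4 band.
Grid: Level 1-4 × Category I = 0-4 months.
Probation check: level 1 ≤ 9 and category I ≤ II → eligible.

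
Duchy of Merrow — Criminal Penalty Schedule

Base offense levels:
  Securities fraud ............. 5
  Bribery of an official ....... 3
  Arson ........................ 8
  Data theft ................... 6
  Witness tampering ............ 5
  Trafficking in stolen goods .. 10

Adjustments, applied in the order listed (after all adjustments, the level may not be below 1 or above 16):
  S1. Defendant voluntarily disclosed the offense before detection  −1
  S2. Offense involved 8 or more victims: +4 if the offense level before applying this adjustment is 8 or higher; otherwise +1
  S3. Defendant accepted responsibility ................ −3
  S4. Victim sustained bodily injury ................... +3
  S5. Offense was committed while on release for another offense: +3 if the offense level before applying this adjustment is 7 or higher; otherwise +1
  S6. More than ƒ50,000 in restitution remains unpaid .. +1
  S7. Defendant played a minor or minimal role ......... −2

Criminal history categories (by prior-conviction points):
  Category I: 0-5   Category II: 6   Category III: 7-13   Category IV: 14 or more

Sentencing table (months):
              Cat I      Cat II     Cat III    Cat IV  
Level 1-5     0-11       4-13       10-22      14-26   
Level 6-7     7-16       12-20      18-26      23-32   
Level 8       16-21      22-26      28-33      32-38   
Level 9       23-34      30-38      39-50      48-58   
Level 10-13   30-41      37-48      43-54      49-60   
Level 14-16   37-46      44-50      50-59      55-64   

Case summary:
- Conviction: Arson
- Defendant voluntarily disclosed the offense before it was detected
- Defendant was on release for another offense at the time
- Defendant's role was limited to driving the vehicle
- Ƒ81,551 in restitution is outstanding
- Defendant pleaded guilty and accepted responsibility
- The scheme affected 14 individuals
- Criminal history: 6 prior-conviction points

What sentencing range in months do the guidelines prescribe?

4-13 months

Base offense level for arson: 8.
S1 applies: 8 − 1 = 7.
S2 applies (level before this adjustment is 7 < 8, so +1): 7 + 1 = 8.
S3 applies: 8 − 3 = 5.
S4 does not apply.
S5 applies (level before this adjustment is 5 < 7, so +1): 5 + 1 = 6.
S6 applies: 6 + 1 = 7.
S7 applies: 7 − 2 = 5.
Final offense level: 5.
Criminal history: 6 prior points → Category II (6).
Level 5 falls in the 1-5 band.
Grid: Level 1-5 × Category II = 4-13 months.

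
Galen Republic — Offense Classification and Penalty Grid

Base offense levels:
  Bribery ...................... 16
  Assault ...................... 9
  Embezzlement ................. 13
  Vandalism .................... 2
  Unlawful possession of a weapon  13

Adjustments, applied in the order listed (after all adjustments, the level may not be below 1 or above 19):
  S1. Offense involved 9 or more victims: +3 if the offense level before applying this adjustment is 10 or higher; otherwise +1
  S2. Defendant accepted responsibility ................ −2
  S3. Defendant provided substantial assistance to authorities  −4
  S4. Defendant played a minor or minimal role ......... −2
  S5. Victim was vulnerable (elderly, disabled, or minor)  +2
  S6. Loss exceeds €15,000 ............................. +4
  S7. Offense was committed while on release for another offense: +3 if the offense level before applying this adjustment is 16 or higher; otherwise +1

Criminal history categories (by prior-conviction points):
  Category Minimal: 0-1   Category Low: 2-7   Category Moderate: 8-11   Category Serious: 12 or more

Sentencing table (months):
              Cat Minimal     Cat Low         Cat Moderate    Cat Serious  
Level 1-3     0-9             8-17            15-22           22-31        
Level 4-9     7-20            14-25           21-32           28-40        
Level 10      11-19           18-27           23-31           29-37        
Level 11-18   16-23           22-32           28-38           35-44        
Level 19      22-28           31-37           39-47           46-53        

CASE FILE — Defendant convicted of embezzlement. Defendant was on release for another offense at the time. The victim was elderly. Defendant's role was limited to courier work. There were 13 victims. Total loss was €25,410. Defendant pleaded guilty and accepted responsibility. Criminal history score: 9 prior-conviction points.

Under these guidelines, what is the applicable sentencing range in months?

Base offense level for embezzlement: 13.
S1 applies (level before this adjustment is 13 ≥ 10, so +3): 13 + 3 = 16.
S2 applies: 16 − 2 = 14.
S3 does not apply.
S4 applies: 14 − 2 = 12.
S5 applies: 12 + 2 = 14.
S6 applies: 14 + 4 = 18.
S7 applies (level before this adjustment is 18 ≥ 16, so +3): 18 + 3 = 21.
Level 21 exceeds the maximum of 19; capped at 19.
Final offense level: 19.
Criminal history: 9 prior points → Category Moderate (8-11).
Level 19 falls in the 19 band.
Grid: Level 19 × Category Moderate = 39-47 months.

39-47 months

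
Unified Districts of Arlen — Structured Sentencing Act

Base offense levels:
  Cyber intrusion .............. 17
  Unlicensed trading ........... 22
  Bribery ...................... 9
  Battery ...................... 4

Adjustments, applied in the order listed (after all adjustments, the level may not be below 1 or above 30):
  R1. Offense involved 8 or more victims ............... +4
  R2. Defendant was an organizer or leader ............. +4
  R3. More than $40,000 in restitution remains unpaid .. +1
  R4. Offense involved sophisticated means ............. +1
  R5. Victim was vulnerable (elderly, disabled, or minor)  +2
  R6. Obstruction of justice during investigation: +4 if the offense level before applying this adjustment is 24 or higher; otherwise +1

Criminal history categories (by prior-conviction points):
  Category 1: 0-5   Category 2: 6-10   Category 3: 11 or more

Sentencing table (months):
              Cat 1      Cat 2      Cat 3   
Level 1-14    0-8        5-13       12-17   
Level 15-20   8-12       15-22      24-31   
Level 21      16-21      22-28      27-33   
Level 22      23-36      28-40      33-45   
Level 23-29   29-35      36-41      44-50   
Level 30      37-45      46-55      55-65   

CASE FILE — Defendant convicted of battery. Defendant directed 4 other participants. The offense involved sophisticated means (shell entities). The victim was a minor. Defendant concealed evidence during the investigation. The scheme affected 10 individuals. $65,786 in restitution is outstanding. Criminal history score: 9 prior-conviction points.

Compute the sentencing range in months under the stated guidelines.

Base offense level for battery: 4.
R1 applies: 4 + 4 = 8.
R2 applies: 8 + 4 = 12.
R3 applies: 12 + 1 = 13.
R4 applies: 13 + 1 = 14.
R5 applies: 14 + 2 = 16.
R6 applies (level before this adjustment is 16 < 24, so +1): 16 + 1 = 17.
Final offense level: 17.
Criminal history: 9 prior points → Category 2 (6-10).
Level 17 falls in the 15-20 band.
Grid: Level 15-20 × Category 2 = 15-22 months.

15-22 months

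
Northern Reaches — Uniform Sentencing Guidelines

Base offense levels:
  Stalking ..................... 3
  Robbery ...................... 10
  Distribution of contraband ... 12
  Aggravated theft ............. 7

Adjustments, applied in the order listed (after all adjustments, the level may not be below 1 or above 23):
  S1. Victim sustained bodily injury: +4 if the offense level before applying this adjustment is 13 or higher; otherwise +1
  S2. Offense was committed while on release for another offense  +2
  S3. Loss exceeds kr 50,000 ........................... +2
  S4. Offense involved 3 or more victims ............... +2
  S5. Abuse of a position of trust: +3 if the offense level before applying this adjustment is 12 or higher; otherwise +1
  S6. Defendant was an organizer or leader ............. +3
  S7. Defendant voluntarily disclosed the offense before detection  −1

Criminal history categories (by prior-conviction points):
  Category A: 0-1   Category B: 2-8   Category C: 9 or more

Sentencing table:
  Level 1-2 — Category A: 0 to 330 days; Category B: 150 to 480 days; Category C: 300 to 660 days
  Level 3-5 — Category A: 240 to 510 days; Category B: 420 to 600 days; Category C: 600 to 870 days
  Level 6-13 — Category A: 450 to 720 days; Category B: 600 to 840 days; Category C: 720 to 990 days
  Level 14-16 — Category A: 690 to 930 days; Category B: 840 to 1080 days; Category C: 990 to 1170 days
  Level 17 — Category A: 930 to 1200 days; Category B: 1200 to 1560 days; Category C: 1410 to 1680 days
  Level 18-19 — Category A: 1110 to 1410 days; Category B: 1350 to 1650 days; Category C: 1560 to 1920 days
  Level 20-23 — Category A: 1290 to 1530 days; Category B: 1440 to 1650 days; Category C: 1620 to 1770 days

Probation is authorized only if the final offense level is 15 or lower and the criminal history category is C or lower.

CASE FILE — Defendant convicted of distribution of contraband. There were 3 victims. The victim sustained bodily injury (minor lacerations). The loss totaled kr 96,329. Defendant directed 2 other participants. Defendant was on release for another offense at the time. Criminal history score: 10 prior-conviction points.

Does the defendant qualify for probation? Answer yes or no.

Base offense level for distribution of contraband: 12.
S1 applies (level before this adjustment is 12 < 13, so +1): 12 + 1 = 13.
S2 applies: 13 + 2 = 15.
S3 applies: 15 + 2 = 17.
S4 applies: 17 + 2 = 19.
S5 does not apply.
S6 applies: 19 + 3 = 22.
S7 does not apply.
Final offense level: 22.
Criminal history: 10 prior points → Category C (9+).
Level 22 falls in the 20-23 band.
Grid: Level 20-23 × Category C = 1620-1770 days.
Probation check: level 22 > 15 and category C ≤ C → not eligible.

No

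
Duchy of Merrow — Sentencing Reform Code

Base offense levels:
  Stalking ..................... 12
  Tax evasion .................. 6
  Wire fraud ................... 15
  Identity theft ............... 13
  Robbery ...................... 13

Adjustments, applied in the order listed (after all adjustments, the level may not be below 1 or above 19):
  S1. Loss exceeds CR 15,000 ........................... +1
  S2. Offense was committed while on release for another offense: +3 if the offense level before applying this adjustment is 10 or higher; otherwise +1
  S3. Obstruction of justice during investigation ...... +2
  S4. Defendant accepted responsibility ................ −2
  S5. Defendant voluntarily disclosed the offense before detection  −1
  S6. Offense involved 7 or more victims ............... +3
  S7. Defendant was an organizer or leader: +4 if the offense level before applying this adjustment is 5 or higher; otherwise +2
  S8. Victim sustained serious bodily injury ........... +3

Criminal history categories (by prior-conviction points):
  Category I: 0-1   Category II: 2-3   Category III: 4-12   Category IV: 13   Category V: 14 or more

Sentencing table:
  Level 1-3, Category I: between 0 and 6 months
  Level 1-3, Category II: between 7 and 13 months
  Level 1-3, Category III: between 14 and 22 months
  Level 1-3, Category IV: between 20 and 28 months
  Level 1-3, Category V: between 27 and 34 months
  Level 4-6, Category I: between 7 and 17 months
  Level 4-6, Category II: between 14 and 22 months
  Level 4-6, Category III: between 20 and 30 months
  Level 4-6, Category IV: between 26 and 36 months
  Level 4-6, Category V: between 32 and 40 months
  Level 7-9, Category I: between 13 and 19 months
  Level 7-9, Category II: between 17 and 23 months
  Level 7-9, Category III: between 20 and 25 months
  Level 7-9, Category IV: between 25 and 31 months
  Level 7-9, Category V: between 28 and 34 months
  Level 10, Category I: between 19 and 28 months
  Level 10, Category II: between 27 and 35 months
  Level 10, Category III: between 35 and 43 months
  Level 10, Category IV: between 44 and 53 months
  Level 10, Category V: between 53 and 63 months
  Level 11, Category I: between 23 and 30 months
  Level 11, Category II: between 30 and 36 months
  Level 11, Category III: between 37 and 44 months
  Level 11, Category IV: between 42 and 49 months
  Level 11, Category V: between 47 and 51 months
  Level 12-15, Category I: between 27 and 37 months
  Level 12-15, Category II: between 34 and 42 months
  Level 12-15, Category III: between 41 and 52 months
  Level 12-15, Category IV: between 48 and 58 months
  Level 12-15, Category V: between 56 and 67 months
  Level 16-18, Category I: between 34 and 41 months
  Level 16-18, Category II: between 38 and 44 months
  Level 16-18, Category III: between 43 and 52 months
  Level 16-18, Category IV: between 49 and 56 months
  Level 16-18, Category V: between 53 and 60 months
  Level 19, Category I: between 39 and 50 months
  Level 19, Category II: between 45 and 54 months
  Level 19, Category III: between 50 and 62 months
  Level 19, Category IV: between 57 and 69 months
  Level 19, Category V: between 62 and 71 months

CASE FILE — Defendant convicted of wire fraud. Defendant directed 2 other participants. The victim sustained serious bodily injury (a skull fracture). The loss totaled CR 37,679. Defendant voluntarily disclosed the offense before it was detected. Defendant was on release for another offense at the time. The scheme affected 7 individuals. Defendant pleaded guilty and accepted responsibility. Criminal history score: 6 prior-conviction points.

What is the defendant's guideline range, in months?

Base offense level for wire fraud: 15.
S1 applies: 15 + 1 = 16.
S2 applies (level before this adjustment is 16 ≥ 10, so +3): 16 + 3 = 19.
S4 applies: 19 − 2 = 17.
S5 applies: 17 − 1 = 16.
S6 applies: 16 + 3 = 19.
S7 applies (level before this adjustment is 19 ≥ 5, so +4): 19 + 4 = 23.
S8 applies: 23 + 3 = 26.
Level 26 exceeds the maximum of 19; capped at 19.
Final offense level: 19.
Criminal history: 6 prior points → Category III (4-12).
Level 19 falls in the 19 band.
Grid: Level 19 × Category III = 50-62 months.

50-62 months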